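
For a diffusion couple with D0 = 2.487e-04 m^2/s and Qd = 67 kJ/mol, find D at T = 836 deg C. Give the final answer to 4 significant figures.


D = D0 * exp(-Qd / (R*T))
T = 1109.15 K
D = 2.487e-04 * exp(-67e3 / (8.314 * 1109.15))
D = 1.739e-07 m^2/s


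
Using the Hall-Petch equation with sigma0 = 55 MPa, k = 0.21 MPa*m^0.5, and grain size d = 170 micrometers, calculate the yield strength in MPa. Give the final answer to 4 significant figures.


sigma_y = sigma0 + k / sqrt(d)
d = 170 um = 1.7e-04 m
sigma_y = 55 + 0.21 / sqrt(1.7e-04)
sigma_y = 71.11 MPa


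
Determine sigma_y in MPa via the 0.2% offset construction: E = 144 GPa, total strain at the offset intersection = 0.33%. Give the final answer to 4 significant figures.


Offset strain = 0.002
Elastic strain at yield = total_strain - offset = 3.3e-03 - 0.002 = 1.3e-03
sigma_y = E * elastic_strain = 144000 * 1.3e-03
sigma_y = 187.2 MPa


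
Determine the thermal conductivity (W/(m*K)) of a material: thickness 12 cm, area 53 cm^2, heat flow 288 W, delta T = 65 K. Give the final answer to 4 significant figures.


k = Q*L / (A*dT)
L = 0.12 m, A = 5.3e-03 m^2
k = 288 * 0.12 / (5.3e-03 * 65)
k = 100.3 W/(m*K)


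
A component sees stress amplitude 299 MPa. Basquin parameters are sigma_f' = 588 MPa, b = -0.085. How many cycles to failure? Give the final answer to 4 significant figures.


sigma_a = sigma_f' * (2*Nf)^b
2*Nf = (sigma_a / sigma_f')^(1/b)
2*Nf = (299 / 588)^(1/-0.085)
2*Nf = 2853.42
Nf = 1427 cycles


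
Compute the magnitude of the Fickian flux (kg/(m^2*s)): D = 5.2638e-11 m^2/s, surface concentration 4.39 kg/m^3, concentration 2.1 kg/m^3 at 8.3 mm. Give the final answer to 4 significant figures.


J = -D * (dC/dx) = D * (C1 - C2) / dx
J = 5.2638e-11 * (4.39 - 2.1) / 8.3e-03
J = 1.452e-08 kg/(m^2*s)


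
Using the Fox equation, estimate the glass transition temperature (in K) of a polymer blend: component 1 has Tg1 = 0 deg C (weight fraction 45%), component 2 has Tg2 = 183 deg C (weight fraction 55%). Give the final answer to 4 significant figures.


1/Tg = w1/Tg1 + w2/Tg2 (in Kelvin)
Tg1 = 273.15 K, Tg2 = 456.15 K
1/Tg = 0.45/273.15 + 0.55/456.15
Tg = 350.5 K


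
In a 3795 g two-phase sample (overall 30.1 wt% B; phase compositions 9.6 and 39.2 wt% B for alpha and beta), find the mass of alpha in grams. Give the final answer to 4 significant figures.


f_alpha = (C_beta - C0) / (C_beta - C_alpha)
f_alpha = (39.2 - 30.1) / (39.2 - 9.6) = 0.307432
m_alpha = f_alpha * m_total = 0.307432 * 3795 = 1167 g


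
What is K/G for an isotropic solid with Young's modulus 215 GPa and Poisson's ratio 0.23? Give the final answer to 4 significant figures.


G = E / (2*(1+nu))
G = 215 / (2*(1+0.23)) = 87.3984 GPa
K = E / (3*(1-2*nu))
K = 215 / (3*(1-2*0.23)) = 132.716 GPa
K/G = 132.716 / 87.3984 = 1.519


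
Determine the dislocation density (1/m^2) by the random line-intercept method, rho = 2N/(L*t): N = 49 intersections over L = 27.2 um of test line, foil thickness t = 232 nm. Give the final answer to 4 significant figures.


rho = 2N / (L * t)
L = 27.2 um = 2.72e-05 m, t = 232 nm = 2.32e-07 m
rho = 2 * 49 / (2.72e-05 * 2.32e-07)
rho = 1.553e+13 1/m^2


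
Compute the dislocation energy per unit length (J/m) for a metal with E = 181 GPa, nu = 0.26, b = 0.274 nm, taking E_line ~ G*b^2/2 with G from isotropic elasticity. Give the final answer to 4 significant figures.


Step 1: G = E / (2*(1+nu))
G = 181 / (2*(1+0.26)) = 71.8254 GPa = 7.18254e+10 Pa
Step 2: E_line = G*b^2/2
b = 0.274 nm = 2.74e-10 m
E_line = 0.5 * 7.18254e+10 * (2.74e-10)^2 = 2.696e-09 J/m


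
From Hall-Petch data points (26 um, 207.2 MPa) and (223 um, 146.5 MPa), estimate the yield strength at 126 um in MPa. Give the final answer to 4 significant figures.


sigma_y = sigma0 + k / sqrt(d)
1/sqrt(d1) = 1/sqrt(2.6e-05) = 196.116;  1/sqrt(d2) = 66.965
k = (sigma1 - sigma2) / (1/sqrt(d1) - 1/sqrt(d2)) = (207.2 - 146.5) / (196.116 - 66.965) = 0.469992 MPa*m^0.5
sigma0 = sigma1 - k/sqrt(d1) = 207.2 - 0.469992*196.116 = 115.027 MPa
sigma_y(d3) = 115.027 + 0.469992 / sqrt(1.26e-04) = 156.9 MPa


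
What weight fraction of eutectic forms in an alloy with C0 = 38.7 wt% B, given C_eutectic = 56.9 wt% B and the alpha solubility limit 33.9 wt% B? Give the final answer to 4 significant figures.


f_primary = (C_e - C0) / (C_e - C_alpha_max)
f_primary = (56.9 - 38.7) / (56.9 - 33.9)
f_primary = 0.791304
f_eutectic = 1 - 0.791304 = 0.2087


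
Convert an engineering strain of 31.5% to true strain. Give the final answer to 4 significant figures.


epsilon_true = ln(1 + epsilon_eng)
epsilon_true = ln(1 + 0.315)
epsilon_true = 0.2738


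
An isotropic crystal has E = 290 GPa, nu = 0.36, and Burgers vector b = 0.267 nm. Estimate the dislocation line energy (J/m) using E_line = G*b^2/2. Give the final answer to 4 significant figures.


Step 1: G = E / (2*(1+nu))
G = 290 / (2*(1+0.36)) = 106.618 GPa = 1.06618e+11 Pa
Step 2: E_line = G*b^2/2
b = 0.267 nm = 2.67e-10 m
E_line = 0.5 * 1.06618e+11 * (2.67e-10)^2 = 3.8e-09 J/m


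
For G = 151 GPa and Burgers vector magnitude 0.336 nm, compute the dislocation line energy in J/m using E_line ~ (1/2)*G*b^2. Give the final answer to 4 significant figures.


E = G*b^2/2
b = 0.336 nm = 3.36e-10 m
G = 151 GPa = 1.51e+11 Pa
E = 0.5 * 1.51e+11 * (3.36e-10)^2
E = 8.524e-09 J/m


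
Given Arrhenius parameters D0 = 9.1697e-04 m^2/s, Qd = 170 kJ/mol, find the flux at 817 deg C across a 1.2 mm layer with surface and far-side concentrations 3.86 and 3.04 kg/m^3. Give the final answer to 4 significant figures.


Step 1: D = D0 * exp(-Qd/(R*T))
T = 817 + 273.15 = 1090.15 K
D = 9.1697e-04 * exp(-170e3 / (8.314 * 1090.15)) = 6.55383e-12 m^2/s
Step 2: J = D * (C1 - C2) / dx
J = 6.55383e-12 * (3.86 - 3.04) / 1.2e-03
J = 4.478e-09 kg/(m^2*s)


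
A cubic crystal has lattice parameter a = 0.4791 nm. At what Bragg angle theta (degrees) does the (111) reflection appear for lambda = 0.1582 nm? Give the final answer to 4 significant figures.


d = a / sqrt(h^2+k^2+l^2)
d = 0.4791 / sqrt(3) = 0.276609 nm
lambda = 2*d*sin(theta)  =>  sin(theta) = lambda / (2*d)
sin(theta) = 0.1582 / (2 * 0.276609) = 0.285964
theta = 16.62 deg


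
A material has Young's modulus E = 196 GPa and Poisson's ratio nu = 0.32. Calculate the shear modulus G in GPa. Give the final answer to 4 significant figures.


G = E / (2*(1+nu))
G = 196 / (2*(1+0.32))
G = 74.24 GPa


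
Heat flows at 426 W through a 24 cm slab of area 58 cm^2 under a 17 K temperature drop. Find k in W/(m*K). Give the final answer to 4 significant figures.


k = Q*L / (A*dT)
L = 0.24 m, A = 5.8e-03 m^2
k = 426 * 0.24 / (5.8e-03 * 17)
k = 1037 W/(m*K)


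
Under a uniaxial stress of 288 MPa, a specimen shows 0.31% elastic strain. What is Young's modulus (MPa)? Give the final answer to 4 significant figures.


E = sigma / epsilon
epsilon = 0.31% = 3.1e-03
E = 288 / 3.1e-03
E = 92900 MPa


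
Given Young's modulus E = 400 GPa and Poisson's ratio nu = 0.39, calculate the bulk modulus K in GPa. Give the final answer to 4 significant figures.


K = E / (3*(1-2*nu))
K = 400 / (3*(1-2*0.39))
K = 606.1 GPa


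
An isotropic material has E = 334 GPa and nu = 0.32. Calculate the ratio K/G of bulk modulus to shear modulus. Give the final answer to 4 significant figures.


G = E / (2*(1+nu))
G = 334 / (2*(1+0.32)) = 126.515 GPa
K = E / (3*(1-2*nu))
K = 334 / (3*(1-2*0.32)) = 309.259 GPa
K/G = 309.259 / 126.515 = 2.444


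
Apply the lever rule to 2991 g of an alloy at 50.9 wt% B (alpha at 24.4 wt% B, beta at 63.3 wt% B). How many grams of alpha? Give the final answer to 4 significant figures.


f_alpha = (C_beta - C0) / (C_beta - C_alpha)
f_alpha = (63.3 - 50.9) / (63.3 - 24.4) = 0.318766
m_alpha = f_alpha * m_total = 0.318766 * 2991 = 953.4 g


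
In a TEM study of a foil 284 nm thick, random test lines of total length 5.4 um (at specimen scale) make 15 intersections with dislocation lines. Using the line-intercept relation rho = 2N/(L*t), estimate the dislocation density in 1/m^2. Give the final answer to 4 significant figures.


rho = 2N / (L * t)
L = 5.4 um = 5.4e-06 m, t = 284 nm = 2.84e-07 m
rho = 2 * 15 / (5.4e-06 * 2.84e-07)
rho = 1.956e+13 1/m^2


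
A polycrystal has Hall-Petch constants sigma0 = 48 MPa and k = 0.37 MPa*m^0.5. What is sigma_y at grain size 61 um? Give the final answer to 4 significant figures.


sigma_y = sigma0 + k / sqrt(d)
d = 61 um = 6.1e-05 m
sigma_y = 48 + 0.37 / sqrt(6.1e-05)
sigma_y = 95.37 MPa


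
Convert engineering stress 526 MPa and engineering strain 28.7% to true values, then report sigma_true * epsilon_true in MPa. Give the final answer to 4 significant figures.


sigma_true = sigma_eng * (1 + epsilon_eng)
sigma_true = 526 * (1 + 0.287) = 676.962 MPa
epsilon_true = ln(1 + epsilon_eng)
epsilon_true = ln(1 + 0.287) = 0.252314
sigma_true * epsilon_true = 676.962 * 0.252314 = 170.8 MPa


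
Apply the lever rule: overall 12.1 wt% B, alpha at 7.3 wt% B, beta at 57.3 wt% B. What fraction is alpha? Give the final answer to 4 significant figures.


f_alpha = (C_beta - C0) / (C_beta - C_alpha)
f_alpha = (57.3 - 12.1) / (57.3 - 7.3)
f_alpha = 0.904


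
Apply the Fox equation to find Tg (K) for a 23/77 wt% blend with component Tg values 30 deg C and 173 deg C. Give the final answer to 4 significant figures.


1/Tg = w1/Tg1 + w2/Tg2 (in Kelvin)
Tg1 = 303.15 K, Tg2 = 446.15 K
1/Tg = 0.23/303.15 + 0.77/446.15
Tg = 402.5 K


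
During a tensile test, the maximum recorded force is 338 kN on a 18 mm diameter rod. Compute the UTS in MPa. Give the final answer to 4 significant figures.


A0 = pi*(d/2)^2 = pi*(18/2)^2 = 254.469 mm^2
UTS = F_max / A0 = 338*1000 / 254.469
UTS = 1328 MPa


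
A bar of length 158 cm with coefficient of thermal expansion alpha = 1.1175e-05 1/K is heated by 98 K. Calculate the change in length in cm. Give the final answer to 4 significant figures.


dL = L0 * alpha * dT
dL = 158 * 1.1175e-05 * 98
dL = 0.173 cm


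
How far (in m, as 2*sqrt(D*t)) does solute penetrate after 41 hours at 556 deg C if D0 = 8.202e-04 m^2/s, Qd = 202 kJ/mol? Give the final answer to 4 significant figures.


Step 1: D = D0 * exp(-Qd/(R*T))
T = 829.15 K
D = 8.202e-04 * exp(-202e3 / (8.314 * 829.15)) = 1.54135e-16 m^2/s
Step 2: L = 2*sqrt(D*t)
t = 41 h = 147600 s
L = 2*sqrt(1.54135e-16 * 147600) = 9.539e-06 m


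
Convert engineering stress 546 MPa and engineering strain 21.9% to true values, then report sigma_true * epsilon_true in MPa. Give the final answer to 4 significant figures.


sigma_true = sigma_eng * (1 + epsilon_eng)
sigma_true = 546 * (1 + 0.219) = 665.574 MPa
epsilon_true = ln(1 + epsilon_eng)
epsilon_true = ln(1 + 0.219) = 0.198031
sigma_true * epsilon_true = 665.574 * 0.198031 = 131.8 MPa


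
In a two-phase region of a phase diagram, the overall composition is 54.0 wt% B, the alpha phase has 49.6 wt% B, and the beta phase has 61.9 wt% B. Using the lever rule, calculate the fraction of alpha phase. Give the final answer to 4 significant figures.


f_alpha = (C_beta - C0) / (C_beta - C_alpha)
f_alpha = (61.9 - 54.0) / (61.9 - 49.6)
f_alpha = 0.6423


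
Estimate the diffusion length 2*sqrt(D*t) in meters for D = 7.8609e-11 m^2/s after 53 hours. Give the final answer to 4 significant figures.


t = 53 hr = 190800 s
Diffusion length = 2*sqrt(D*t)
= 2*sqrt(7.8609e-11 * 190800)
= 7.746e-03 m


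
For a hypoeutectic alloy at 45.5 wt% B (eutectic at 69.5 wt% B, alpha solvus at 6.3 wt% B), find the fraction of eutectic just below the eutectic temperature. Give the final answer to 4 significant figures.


f_primary = (C_e - C0) / (C_e - C_alpha_max)
f_primary = (69.5 - 45.5) / (69.5 - 6.3)
f_primary = 0.379747
f_eutectic = 1 - 0.379747 = 0.6203


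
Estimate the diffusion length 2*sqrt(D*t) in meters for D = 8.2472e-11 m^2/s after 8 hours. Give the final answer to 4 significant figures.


t = 8 hr = 28800 s
Diffusion length = 2*sqrt(D*t)
= 2*sqrt(8.2472e-11 * 28800)
= 3.082e-03 m


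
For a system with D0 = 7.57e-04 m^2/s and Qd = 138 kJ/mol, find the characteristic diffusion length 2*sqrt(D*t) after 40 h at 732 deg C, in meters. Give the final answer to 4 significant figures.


Step 1: D = D0 * exp(-Qd/(R*T))
T = 1005.15 K
D = 7.57e-04 * exp(-138e3 / (8.314 * 1005.15)) = 5.09788e-11 m^2/s
Step 2: L = 2*sqrt(D*t)
t = 40 h = 144000 s
L = 2*sqrt(5.09788e-11 * 144000) = 5.419e-03 m


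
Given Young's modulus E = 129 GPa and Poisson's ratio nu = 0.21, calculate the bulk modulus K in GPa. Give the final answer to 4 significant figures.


K = E / (3*(1-2*nu))
K = 129 / (3*(1-2*0.21))
K = 74.14 GPa


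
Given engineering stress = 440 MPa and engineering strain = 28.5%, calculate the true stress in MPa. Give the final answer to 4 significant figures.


sigma_true = sigma_eng * (1 + epsilon_eng)
sigma_true = 440 * (1 + 0.285)
sigma_true = 565.4 MPa


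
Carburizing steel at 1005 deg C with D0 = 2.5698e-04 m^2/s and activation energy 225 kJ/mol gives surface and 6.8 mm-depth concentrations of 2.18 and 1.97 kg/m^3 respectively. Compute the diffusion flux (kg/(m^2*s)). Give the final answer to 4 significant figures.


Step 1: D = D0 * exp(-Qd/(R*T))
T = 1005 + 273.15 = 1278.15 K
D = 2.5698e-04 * exp(-225e3 / (8.314 * 1278.15)) = 1.63835e-13 m^2/s
Step 2: J = D * (C1 - C2) / dx
J = 1.63835e-13 * (2.18 - 1.97) / 6.8e-03
J = 5.06e-12 kg/(m^2*s)


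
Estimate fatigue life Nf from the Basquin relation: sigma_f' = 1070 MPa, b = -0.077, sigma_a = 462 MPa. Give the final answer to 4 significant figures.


sigma_a = sigma_f' * (2*Nf)^b
2*Nf = (sigma_a / sigma_f')^(1/b)
2*Nf = (462 / 1070)^(1/-0.077)
2*Nf = 54564
Nf = 27280 cycles


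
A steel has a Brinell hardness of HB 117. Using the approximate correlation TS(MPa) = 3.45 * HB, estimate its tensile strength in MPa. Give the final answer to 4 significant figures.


TS (MPa) = 3.45 * HB
TS = 3.45 * 117
TS = 403.7 MPa


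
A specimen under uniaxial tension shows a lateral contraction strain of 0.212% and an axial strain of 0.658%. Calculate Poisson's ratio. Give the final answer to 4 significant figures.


nu = -epsilon_lat / epsilon_axial
Lateral strain is contraction (negative), so using magnitudes:
nu = 0.212 / 0.658
nu = 0.3222


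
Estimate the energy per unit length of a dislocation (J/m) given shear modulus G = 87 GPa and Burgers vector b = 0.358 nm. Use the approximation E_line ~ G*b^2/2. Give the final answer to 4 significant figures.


E = G*b^2/2
b = 0.358 nm = 3.58e-10 m
G = 87 GPa = 8.7e+10 Pa
E = 0.5 * 8.7e+10 * (3.58e-10)^2
E = 5.575e-09 J/m


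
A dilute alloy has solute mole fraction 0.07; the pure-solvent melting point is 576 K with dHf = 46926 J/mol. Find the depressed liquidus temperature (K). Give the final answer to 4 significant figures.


dT = R*Tm^2*x / dHf
dT = 8.314 * 576^2 * 0.07 / 46926
dT = 4.11471 K
T_new = 576 - 4.11471 = 571.9 K


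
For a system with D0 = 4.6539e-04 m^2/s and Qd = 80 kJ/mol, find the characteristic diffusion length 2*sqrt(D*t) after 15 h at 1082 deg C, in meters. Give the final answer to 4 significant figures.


Step 1: D = D0 * exp(-Qd/(R*T))
T = 1355.15 K
D = 4.6539e-04 * exp(-80e3 / (8.314 * 1355.15)) = 3.83781e-07 m^2/s
Step 2: L = 2*sqrt(D*t)
t = 15 h = 54000 s
L = 2*sqrt(3.83781e-07 * 54000) = 0.2879 m


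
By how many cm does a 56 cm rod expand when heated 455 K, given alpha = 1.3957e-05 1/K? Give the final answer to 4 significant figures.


dL = L0 * alpha * dT
dL = 56 * 1.3957e-05 * 455
dL = 0.3556 cm


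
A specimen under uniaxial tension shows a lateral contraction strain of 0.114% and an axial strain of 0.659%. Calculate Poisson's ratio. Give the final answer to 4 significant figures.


nu = -epsilon_lat / epsilon_axial
Lateral strain is contraction (negative), so using magnitudes:
nu = 0.114 / 0.659
nu = 0.173


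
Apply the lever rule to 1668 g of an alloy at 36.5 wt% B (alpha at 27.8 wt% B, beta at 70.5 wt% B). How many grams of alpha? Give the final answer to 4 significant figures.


f_alpha = (C_beta - C0) / (C_beta - C_alpha)
f_alpha = (70.5 - 36.5) / (70.5 - 27.8) = 0.796253
m_alpha = f_alpha * m_total = 0.796253 * 1668 = 1328 g


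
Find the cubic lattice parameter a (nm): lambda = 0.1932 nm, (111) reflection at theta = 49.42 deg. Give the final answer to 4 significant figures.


d = lambda / (2*sin(theta))
d = 0.1932 / (2*sin(49.42 deg))
d = 0.127189 nm
a = d * sqrt(h^2+k^2+l^2) = 0.127189 * sqrt(3)
a = 0.2203 nm


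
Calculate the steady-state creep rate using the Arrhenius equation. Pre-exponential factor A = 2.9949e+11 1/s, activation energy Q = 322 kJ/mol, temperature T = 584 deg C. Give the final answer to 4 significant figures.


rate = A * exp(-Q / (R*T))
T = 584 + 273.15 = 857.15 K
rate = 2.9949e+11 * exp(-322e3 / (8.314 * 857.15))
rate = 7.129e-09 1/s


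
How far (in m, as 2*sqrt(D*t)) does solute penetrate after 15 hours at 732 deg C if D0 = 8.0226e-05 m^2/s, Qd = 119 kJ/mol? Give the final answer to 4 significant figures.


Step 1: D = D0 * exp(-Qd/(R*T))
T = 1005.15 K
D = 8.0226e-05 * exp(-119e3 / (8.314 * 1005.15)) = 5.24829e-11 m^2/s
Step 2: L = 2*sqrt(D*t)
t = 15 h = 54000 s
L = 2*sqrt(5.24829e-11 * 54000) = 3.367e-03 m


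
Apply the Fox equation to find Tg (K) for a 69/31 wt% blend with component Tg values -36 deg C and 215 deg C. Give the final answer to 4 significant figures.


1/Tg = w1/Tg1 + w2/Tg2 (in Kelvin)
Tg1 = 237.15 K, Tg2 = 488.15 K
1/Tg = 0.69/237.15 + 0.31/488.15
Tg = 282.1 K


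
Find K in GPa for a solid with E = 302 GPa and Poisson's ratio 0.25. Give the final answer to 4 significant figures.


K = E / (3*(1-2*nu))
K = 302 / (3*(1-2*0.25))
K = 201.3 GPa


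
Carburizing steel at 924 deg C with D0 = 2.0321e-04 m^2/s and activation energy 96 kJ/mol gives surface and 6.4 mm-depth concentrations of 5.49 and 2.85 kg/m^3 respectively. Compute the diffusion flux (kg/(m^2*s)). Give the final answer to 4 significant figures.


Step 1: D = D0 * exp(-Qd/(R*T))
T = 924 + 273.15 = 1197.15 K
D = 2.0321e-04 * exp(-96e3 / (8.314 * 1197.15)) = 1.31545e-08 m^2/s
Step 2: J = D * (C1 - C2) / dx
J = 1.31545e-08 * (5.49 - 2.85) / 6.4e-03
J = 5.426e-06 kg/(m^2*s)


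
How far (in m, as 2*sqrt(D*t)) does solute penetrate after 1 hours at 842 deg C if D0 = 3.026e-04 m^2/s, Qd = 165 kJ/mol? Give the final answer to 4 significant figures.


Step 1: D = D0 * exp(-Qd/(R*T))
T = 1115.15 K
D = 3.026e-04 * exp(-165e3 / (8.314 * 1115.15)) = 5.64729e-12 m^2/s
Step 2: L = 2*sqrt(D*t)
t = 1 h = 3600 s
L = 2*sqrt(5.64729e-12 * 3600) = 2.852e-04 m


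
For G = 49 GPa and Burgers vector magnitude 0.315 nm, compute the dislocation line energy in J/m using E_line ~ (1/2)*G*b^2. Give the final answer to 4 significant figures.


E = G*b^2/2
b = 0.315 nm = 3.15e-10 m
G = 49 GPa = 4.9e+10 Pa
E = 0.5 * 4.9e+10 * (3.15e-10)^2
E = 2.431e-09 J/m


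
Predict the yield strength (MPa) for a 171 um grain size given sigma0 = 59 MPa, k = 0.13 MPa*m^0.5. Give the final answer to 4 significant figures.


sigma_y = sigma0 + k / sqrt(d)
d = 171 um = 1.71e-04 m
sigma_y = 59 + 0.13 / sqrt(1.71e-04)
sigma_y = 68.94 MPa


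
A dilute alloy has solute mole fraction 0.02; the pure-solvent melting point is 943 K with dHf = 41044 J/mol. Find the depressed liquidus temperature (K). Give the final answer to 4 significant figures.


dT = R*Tm^2*x / dHf
dT = 8.314 * 943^2 * 0.02 / 41044
dT = 3.60258 K
T_new = 943 - 3.60258 = 939.4 K


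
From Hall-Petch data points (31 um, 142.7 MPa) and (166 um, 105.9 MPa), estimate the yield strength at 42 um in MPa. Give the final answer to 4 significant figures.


sigma_y = sigma0 + k / sqrt(d)
1/sqrt(d1) = 1/sqrt(3.1e-05) = 179.605;  1/sqrt(d2) = 77.6151
k = (sigma1 - sigma2) / (1/sqrt(d1) - 1/sqrt(d2)) = (142.7 - 105.9) / (179.605 - 77.6151) = 0.360819 MPa*m^0.5
sigma0 = sigma1 - k/sqrt(d1) = 142.7 - 0.360819*179.605 = 77.895 MPa
sigma_y(d3) = 77.895 + 0.360819 / sqrt(4.2e-05) = 133.6 MPa


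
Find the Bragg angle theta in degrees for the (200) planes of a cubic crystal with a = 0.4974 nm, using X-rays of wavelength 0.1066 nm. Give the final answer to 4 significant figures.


d = a / sqrt(h^2+k^2+l^2)
d = 0.4974 / sqrt(4) = 0.2487 nm
lambda = 2*d*sin(theta)  =>  sin(theta) = lambda / (2*d)
sin(theta) = 0.1066 / (2 * 0.2487) = 0.214314
theta = 12.38 deg


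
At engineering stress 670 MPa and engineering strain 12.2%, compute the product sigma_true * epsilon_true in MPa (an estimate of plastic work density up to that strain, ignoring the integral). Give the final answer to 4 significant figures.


sigma_true = sigma_eng * (1 + epsilon_eng)
sigma_true = 670 * (1 + 0.122) = 751.74 MPa
epsilon_true = ln(1 + epsilon_eng)
epsilon_true = ln(1 + 0.122) = 0.115113
sigma_true * epsilon_true = 751.74 * 0.115113 = 86.53 MPa


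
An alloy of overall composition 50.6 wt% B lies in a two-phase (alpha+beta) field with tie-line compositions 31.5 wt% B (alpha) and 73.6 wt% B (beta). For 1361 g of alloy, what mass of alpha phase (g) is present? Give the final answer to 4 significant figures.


f_alpha = (C_beta - C0) / (C_beta - C_alpha)
f_alpha = (73.6 - 50.6) / (73.6 - 31.5) = 0.546318
m_alpha = f_alpha * m_total = 0.546318 * 1361 = 743.5 g


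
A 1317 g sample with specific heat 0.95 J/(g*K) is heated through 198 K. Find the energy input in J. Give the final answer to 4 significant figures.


Q = m * cp * dT
Q = 1317 * 0.95 * 198
Q = 247700 J


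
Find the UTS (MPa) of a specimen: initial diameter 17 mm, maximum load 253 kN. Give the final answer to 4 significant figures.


A0 = pi*(d/2)^2 = pi*(17/2)^2 = 226.98 mm^2
UTS = F_max / A0 = 253*1000 / 226.98
UTS = 1115 MPa


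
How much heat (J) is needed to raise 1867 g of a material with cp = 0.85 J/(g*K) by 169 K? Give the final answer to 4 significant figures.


Q = m * cp * dT
Q = 1867 * 0.85 * 169
Q = 268200 J


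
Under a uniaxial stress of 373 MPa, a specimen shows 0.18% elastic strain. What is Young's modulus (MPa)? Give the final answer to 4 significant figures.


E = sigma / epsilon
epsilon = 0.18% = 1.8e-03
E = 373 / 1.8e-03
E = 207200 MPa


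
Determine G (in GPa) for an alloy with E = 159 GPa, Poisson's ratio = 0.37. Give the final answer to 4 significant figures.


G = E / (2*(1+nu))
G = 159 / (2*(1+0.37))
G = 58.03 GPa


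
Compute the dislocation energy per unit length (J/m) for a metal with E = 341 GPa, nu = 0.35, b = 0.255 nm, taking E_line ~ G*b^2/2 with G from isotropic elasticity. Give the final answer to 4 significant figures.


Step 1: G = E / (2*(1+nu))
G = 341 / (2*(1+0.35)) = 126.296 GPa = 1.26296e+11 Pa
Step 2: E_line = G*b^2/2
b = 0.255 nm = 2.55e-10 m
E_line = 0.5 * 1.26296e+11 * (2.55e-10)^2 = 4.106e-09 J/m


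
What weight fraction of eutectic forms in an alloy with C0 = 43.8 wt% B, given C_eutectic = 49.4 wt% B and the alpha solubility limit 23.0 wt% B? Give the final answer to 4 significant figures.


f_primary = (C_e - C0) / (C_e - C_alpha_max)
f_primary = (49.4 - 43.8) / (49.4 - 23.0)
f_primary = 0.212121
f_eutectic = 1 - 0.212121 = 0.7879


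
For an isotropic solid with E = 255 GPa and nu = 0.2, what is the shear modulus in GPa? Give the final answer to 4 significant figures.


G = E / (2*(1+nu))
G = 255 / (2*(1+0.2))
G = 106.3 GPa


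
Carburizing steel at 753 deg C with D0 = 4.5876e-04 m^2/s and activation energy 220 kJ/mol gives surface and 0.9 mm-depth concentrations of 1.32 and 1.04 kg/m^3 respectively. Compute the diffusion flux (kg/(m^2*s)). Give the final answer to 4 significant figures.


Step 1: D = D0 * exp(-Qd/(R*T))
T = 753 + 273.15 = 1026.15 K
D = 4.5876e-04 * exp(-220e3 / (8.314 * 1026.15)) = 2.90007e-15 m^2/s
Step 2: J = D * (C1 - C2) / dx
J = 2.90007e-15 * (1.32 - 1.04) / 9e-04
J = 9.022e-13 kg/(m^2*s)


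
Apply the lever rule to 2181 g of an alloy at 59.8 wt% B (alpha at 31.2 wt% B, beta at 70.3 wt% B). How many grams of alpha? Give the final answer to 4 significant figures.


f_alpha = (C_beta - C0) / (C_beta - C_alpha)
f_alpha = (70.3 - 59.8) / (70.3 - 31.2) = 0.268542
m_alpha = f_alpha * m_total = 0.268542 * 2181 = 585.7 g


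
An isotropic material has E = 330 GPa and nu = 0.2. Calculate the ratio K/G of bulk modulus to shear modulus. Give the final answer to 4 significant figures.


G = E / (2*(1+nu))
G = 330 / (2*(1+0.2)) = 137.5 GPa
K = E / (3*(1-2*nu))
K = 330 / (3*(1-2*0.2)) = 183.333 GPa
K/G = 183.333 / 137.5 = 1.333


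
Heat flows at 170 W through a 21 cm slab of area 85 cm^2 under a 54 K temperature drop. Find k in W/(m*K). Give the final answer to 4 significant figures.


k = Q*L / (A*dT)
L = 0.21 m, A = 8.5e-03 m^2
k = 170 * 0.21 / (8.5e-03 * 54)
k = 77.78 W/(m*K)


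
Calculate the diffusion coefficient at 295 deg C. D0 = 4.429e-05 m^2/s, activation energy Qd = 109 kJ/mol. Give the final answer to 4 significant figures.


D = D0 * exp(-Qd / (R*T))
T = 568.15 K
D = 4.429e-05 * exp(-109e3 / (8.314 * 568.15))
D = 4.214e-15 m^2/s


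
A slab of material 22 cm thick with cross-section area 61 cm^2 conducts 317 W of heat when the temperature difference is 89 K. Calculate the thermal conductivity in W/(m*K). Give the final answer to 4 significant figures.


k = Q*L / (A*dT)
L = 0.22 m, A = 6.1e-03 m^2
k = 317 * 0.22 / (6.1e-03 * 89)
k = 128.5 W/(m*K)


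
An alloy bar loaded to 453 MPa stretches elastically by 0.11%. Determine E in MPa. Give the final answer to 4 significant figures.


E = sigma / epsilon
epsilon = 0.11% = 1.1e-03
E = 453 / 1.1e-03
E = 411800 MPa


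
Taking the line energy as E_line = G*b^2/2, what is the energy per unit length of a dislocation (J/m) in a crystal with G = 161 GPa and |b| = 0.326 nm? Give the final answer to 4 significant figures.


E = G*b^2/2
b = 0.326 nm = 3.26e-10 m
G = 161 GPa = 1.61e+11 Pa
E = 0.5 * 1.61e+11 * (3.26e-10)^2
E = 8.555e-09 J/m


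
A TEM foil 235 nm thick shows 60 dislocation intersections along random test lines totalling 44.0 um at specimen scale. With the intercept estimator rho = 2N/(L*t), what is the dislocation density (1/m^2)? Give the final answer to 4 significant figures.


rho = 2N / (L * t)
L = 44.0 um = 4.4e-05 m, t = 235 nm = 2.35e-07 m
rho = 2 * 60 / (4.4e-05 * 2.35e-07)
rho = 1.161e+13 1/m^2


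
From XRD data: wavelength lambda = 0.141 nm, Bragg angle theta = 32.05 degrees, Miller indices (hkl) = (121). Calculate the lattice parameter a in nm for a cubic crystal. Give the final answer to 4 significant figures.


d = lambda / (2*sin(theta))
d = 0.141 / (2*sin(32.05 deg))
d = 0.132854 nm
a = d * sqrt(h^2+k^2+l^2) = 0.132854 * sqrt(6)
a = 0.3254 nm


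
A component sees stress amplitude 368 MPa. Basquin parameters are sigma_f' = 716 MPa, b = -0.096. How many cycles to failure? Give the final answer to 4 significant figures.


sigma_a = sigma_f' * (2*Nf)^b
2*Nf = (sigma_a / sigma_f')^(1/b)
2*Nf = (368 / 716)^(1/-0.096)
2*Nf = 1025.88
Nf = 512.9 cycles


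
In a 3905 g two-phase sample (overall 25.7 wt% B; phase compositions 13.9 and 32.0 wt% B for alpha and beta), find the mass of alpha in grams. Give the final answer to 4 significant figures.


f_alpha = (C_beta - C0) / (C_beta - C_alpha)
f_alpha = (32.0 - 25.7) / (32.0 - 13.9) = 0.348066
m_alpha = f_alpha * m_total = 0.348066 * 3905 = 1359 g


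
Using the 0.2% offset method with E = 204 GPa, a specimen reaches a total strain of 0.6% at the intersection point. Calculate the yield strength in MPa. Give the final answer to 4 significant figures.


Offset strain = 0.002
Elastic strain at yield = total_strain - offset = 6e-03 - 0.002 = 4e-03
sigma_y = E * elastic_strain = 204000 * 4e-03
sigma_y = 816 MPa


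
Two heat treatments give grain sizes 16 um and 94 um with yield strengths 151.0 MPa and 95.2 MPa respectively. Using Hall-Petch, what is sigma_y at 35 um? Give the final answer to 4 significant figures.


sigma_y = sigma0 + k / sqrt(d)
1/sqrt(d1) = 1/sqrt(1.6e-05) = 250;  1/sqrt(d2) = 103.142
k = (sigma1 - sigma2) / (1/sqrt(d1) - 1/sqrt(d2)) = (151.0 - 95.2) / (250 - 103.142) = 0.379959 MPa*m^0.5
sigma0 = sigma1 - k/sqrt(d1) = 151.0 - 0.379959*250 = 56.0102 MPa
sigma_y(d3) = 56.0102 + 0.379959 / sqrt(3.5e-05) = 120.2 MPa


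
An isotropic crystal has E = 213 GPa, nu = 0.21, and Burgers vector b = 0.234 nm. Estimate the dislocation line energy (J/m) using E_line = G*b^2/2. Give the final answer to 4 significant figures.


Step 1: G = E / (2*(1+nu))
G = 213 / (2*(1+0.21)) = 88.0165 GPa = 8.80165e+10 Pa
Step 2: E_line = G*b^2/2
b = 0.234 nm = 2.34e-10 m
E_line = 0.5 * 8.80165e+10 * (2.34e-10)^2 = 2.41e-09 J/m


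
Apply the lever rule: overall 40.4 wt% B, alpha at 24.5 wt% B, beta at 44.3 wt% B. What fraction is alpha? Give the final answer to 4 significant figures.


f_alpha = (C_beta - C0) / (C_beta - C_alpha)
f_alpha = (44.3 - 40.4) / (44.3 - 24.5)
f_alpha = 0.197


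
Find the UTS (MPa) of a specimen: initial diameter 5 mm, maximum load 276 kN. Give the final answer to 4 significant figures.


A0 = pi*(d/2)^2 = pi*(5/2)^2 = 19.635 mm^2
UTS = F_max / A0 = 276*1000 / 19.635
UTS = 14060 MPa


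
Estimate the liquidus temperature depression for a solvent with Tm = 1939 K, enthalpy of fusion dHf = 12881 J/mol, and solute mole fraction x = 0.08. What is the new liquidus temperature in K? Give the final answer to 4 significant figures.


dT = R*Tm^2*x / dHf
dT = 8.314 * 1939^2 * 0.08 / 12881
dT = 194.136 K
T_new = 1939 - 194.136 = 1745 K


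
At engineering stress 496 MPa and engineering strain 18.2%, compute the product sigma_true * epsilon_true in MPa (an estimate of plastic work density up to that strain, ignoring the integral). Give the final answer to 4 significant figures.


sigma_true = sigma_eng * (1 + epsilon_eng)
sigma_true = 496 * (1 + 0.182) = 586.272 MPa
epsilon_true = ln(1 + epsilon_eng)
epsilon_true = ln(1 + 0.182) = 0.167208
sigma_true * epsilon_true = 586.272 * 0.167208 = 98.03 MPa


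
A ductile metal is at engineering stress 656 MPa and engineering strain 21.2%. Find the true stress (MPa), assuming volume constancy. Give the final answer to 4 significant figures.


sigma_true = sigma_eng * (1 + epsilon_eng)
sigma_true = 656 * (1 + 0.212)
sigma_true = 795.1 MPa


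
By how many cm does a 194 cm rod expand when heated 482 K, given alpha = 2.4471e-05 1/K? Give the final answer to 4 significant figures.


dL = L0 * alpha * dT
dL = 194 * 2.4471e-05 * 482
dL = 2.288 cm


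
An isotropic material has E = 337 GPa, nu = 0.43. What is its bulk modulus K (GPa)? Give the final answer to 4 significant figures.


K = E / (3*(1-2*nu))
K = 337 / (3*(1-2*0.43))
K = 802.4 GPa


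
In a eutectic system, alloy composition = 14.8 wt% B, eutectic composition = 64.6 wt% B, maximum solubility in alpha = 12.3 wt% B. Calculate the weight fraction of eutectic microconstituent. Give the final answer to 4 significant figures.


f_primary = (C_e - C0) / (C_e - C_alpha_max)
f_primary = (64.6 - 14.8) / (64.6 - 12.3)
f_primary = 0.952199
f_eutectic = 1 - 0.952199 = 0.0478


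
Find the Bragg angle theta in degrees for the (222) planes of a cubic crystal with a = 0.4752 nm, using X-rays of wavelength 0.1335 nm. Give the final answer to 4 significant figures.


d = a / sqrt(h^2+k^2+l^2)
d = 0.4752 / sqrt(12) = 0.137178 nm
lambda = 2*d*sin(theta)  =>  sin(theta) = lambda / (2*d)
sin(theta) = 0.1335 / (2 * 0.137178) = 0.486593
theta = 29.12 deg


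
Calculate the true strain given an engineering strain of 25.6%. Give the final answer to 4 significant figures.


epsilon_true = ln(1 + epsilon_eng)
epsilon_true = ln(1 + 0.256)
epsilon_true = 0.2279


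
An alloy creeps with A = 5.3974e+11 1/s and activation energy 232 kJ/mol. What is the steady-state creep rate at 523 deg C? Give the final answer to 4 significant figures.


rate = A * exp(-Q / (R*T))
T = 523 + 273.15 = 796.15 K
rate = 5.3974e+11 * exp(-232e3 / (8.314 * 796.15))
rate = 3.238e-04 1/s


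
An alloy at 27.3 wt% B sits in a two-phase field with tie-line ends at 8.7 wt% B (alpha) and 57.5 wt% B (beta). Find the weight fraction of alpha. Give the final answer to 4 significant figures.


f_alpha = (C_beta - C0) / (C_beta - C_alpha)
f_alpha = (57.5 - 27.3) / (57.5 - 8.7)
f_alpha = 0.6189


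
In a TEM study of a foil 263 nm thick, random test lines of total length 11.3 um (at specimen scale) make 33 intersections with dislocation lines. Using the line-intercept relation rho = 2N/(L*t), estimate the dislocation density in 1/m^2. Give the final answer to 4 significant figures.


rho = 2N / (L * t)
L = 11.3 um = 1.13e-05 m, t = 263 nm = 2.63e-07 m
rho = 2 * 33 / (1.13e-05 * 2.63e-07)
rho = 2.221e+13 1/m^2


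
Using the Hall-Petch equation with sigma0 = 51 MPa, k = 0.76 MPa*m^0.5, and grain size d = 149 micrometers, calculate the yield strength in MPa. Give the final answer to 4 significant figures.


sigma_y = sigma0 + k / sqrt(d)
d = 149 um = 1.49e-04 m
sigma_y = 51 + 0.76 / sqrt(1.49e-04)
sigma_y = 113.3 MPa


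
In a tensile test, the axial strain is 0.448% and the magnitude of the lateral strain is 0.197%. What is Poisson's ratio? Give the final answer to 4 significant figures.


nu = -epsilon_lat / epsilon_axial
Lateral strain is contraction (negative), so using magnitudes:
nu = 0.197 / 0.448
nu = 0.4397


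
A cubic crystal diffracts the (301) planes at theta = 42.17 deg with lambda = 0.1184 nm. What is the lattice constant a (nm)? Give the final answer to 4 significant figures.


d = lambda / (2*sin(theta))
d = 0.1184 / (2*sin(42.17 deg))
d = 0.0881828 nm
a = d * sqrt(h^2+k^2+l^2) = 0.0881828 * sqrt(10)
a = 0.2789 nm


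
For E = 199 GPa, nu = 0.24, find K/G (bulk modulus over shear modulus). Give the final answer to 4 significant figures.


G = E / (2*(1+nu))
G = 199 / (2*(1+0.24)) = 80.2419 GPa
K = E / (3*(1-2*nu))
K = 199 / (3*(1-2*0.24)) = 127.564 GPa
K/G = 127.564 / 80.2419 = 1.59


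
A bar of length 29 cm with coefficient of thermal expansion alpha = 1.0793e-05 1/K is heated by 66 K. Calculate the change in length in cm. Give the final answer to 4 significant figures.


dL = L0 * alpha * dT
dL = 29 * 1.0793e-05 * 66
dL = 0.02066 cm


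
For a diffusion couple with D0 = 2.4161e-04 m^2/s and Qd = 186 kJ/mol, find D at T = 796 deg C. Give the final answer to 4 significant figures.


D = D0 * exp(-Qd / (R*T))
T = 1069.15 K
D = 2.4161e-04 * exp(-186e3 / (8.314 * 1069.15))
D = 1.975e-13 m^2/s


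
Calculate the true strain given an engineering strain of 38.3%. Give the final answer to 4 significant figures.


epsilon_true = ln(1 + epsilon_eng)
epsilon_true = ln(1 + 0.383)
epsilon_true = 0.3243


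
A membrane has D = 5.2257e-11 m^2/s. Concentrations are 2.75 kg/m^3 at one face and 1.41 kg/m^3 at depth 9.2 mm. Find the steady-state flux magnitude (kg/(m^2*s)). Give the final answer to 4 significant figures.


J = -D * (dC/dx) = D * (C1 - C2) / dx
J = 5.2257e-11 * (2.75 - 1.41) / 9.2e-03
J = 7.611e-09 kg/(m^2*s)


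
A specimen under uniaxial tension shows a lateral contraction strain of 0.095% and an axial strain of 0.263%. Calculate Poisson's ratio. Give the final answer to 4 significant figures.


nu = -epsilon_lat / epsilon_axial
Lateral strain is contraction (negative), so using magnitudes:
nu = 0.095 / 0.263
nu = 0.3612


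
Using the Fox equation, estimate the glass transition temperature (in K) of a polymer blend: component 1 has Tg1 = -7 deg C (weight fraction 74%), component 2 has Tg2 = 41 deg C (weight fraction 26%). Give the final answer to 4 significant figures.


1/Tg = w1/Tg1 + w2/Tg2 (in Kelvin)
Tg1 = 266.15 K, Tg2 = 314.15 K
1/Tg = 0.74/266.15 + 0.26/314.15
Tg = 277.2 K


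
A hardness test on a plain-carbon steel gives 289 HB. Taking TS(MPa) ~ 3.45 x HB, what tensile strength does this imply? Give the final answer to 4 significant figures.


TS (MPa) = 3.45 * HB
TS = 3.45 * 289
TS = 997.1 MPa


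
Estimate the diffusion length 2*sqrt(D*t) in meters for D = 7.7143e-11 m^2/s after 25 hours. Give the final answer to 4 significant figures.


t = 25 hr = 90000 s
Diffusion length = 2*sqrt(D*t)
= 2*sqrt(7.7143e-11 * 90000)
= 5.27e-03 m


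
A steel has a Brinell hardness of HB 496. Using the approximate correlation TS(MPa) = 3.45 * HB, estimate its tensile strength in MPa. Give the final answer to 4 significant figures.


TS (MPa) = 3.45 * HB
TS = 3.45 * 496
TS = 1711 MPa


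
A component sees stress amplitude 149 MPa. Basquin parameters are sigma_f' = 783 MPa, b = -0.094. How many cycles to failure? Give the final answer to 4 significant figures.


sigma_a = sigma_f' * (2*Nf)^b
2*Nf = (sigma_a / sigma_f')^(1/b)
2*Nf = (149 / 783)^(1/-0.094)
2*Nf = 4.63123e+07
Nf = 2.316e+07 cycles


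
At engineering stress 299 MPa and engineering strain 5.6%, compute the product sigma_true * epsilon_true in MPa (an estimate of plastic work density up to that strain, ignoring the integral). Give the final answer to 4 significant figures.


sigma_true = sigma_eng * (1 + epsilon_eng)
sigma_true = 299 * (1 + 0.056) = 315.744 MPa
epsilon_true = ln(1 + epsilon_eng)
epsilon_true = ln(1 + 0.056) = 0.0544882
sigma_true * epsilon_true = 315.744 * 0.0544882 = 17.2 MPa


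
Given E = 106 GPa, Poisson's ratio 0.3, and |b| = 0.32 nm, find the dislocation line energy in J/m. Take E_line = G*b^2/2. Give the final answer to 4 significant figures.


Step 1: G = E / (2*(1+nu))
G = 106 / (2*(1+0.3)) = 40.7692 GPa = 4.07692e+10 Pa
Step 2: E_line = G*b^2/2
b = 0.32 nm = 3.2e-10 m
E_line = 0.5 * 4.07692e+10 * (3.2e-10)^2 = 2.087e-09 J/m


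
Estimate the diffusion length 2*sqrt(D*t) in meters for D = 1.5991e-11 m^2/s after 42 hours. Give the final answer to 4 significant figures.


t = 42 hr = 151200 s
Diffusion length = 2*sqrt(D*t)
= 2*sqrt(1.5991e-11 * 151200)
= 3.11e-03 m


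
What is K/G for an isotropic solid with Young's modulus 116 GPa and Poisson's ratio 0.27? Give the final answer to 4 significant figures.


G = E / (2*(1+nu))
G = 116 / (2*(1+0.27)) = 45.6693 GPa
K = E / (3*(1-2*nu))
K = 116 / (3*(1-2*0.27)) = 84.058 GPa
K/G = 84.058 / 45.6693 = 1.841


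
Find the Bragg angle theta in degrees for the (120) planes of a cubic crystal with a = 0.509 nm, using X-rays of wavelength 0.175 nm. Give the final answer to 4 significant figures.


d = a / sqrt(h^2+k^2+l^2)
d = 0.509 / sqrt(5) = 0.227632 nm
lambda = 2*d*sin(theta)  =>  sin(theta) = lambda / (2*d)
sin(theta) = 0.175 / (2 * 0.227632) = 0.384393
theta = 22.61 deg


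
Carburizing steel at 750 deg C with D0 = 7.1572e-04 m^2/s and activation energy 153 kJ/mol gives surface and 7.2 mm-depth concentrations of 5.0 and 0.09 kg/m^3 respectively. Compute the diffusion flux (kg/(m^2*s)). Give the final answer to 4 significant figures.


Step 1: D = D0 * exp(-Qd/(R*T))
T = 750 + 273.15 = 1023.15 K
D = 7.1572e-04 * exp(-153e3 / (8.314 * 1023.15)) = 1.10506e-11 m^2/s
Step 2: J = D * (C1 - C2) / dx
J = 1.10506e-11 * (5.0 - 0.09) / 7.2e-03
J = 7.536e-09 kg/(m^2*s)


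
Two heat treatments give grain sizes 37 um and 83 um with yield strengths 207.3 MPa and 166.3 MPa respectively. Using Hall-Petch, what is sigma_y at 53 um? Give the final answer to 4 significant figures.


sigma_y = sigma0 + k / sqrt(d)
1/sqrt(d1) = 1/sqrt(3.7e-05) = 164.399;  1/sqrt(d2) = 109.764
k = (sigma1 - sigma2) / (1/sqrt(d1) - 1/sqrt(d2)) = (207.3 - 166.3) / (164.399 - 109.764) = 0.750438 MPa*m^0.5
sigma0 = sigma1 - k/sqrt(d1) = 207.3 - 0.750438*164.399 = 83.9287 MPa
sigma_y(d3) = 83.9287 + 0.750438 / sqrt(5.3e-05) = 187 MPa


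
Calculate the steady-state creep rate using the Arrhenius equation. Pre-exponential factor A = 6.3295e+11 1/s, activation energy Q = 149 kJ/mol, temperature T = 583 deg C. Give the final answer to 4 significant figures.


rate = A * exp(-Q / (R*T))
T = 583 + 273.15 = 856.15 K
rate = 6.3295e+11 * exp(-149e3 / (8.314 * 856.15))
rate = 513.3 1/s


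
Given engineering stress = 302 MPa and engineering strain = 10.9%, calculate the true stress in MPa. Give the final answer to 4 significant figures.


sigma_true = sigma_eng * (1 + epsilon_eng)
sigma_true = 302 * (1 + 0.109)
sigma_true = 334.9 MPa
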